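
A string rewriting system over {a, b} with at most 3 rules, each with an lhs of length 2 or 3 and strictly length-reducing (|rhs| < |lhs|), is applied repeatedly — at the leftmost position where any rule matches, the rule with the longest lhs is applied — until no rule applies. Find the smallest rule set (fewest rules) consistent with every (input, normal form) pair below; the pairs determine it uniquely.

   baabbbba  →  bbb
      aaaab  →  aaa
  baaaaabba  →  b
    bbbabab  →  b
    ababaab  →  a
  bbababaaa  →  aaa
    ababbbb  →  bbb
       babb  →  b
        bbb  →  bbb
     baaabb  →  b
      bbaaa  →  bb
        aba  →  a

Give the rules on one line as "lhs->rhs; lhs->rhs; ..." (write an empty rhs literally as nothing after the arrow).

  | baabbbba => babbbba => bbba => bbb
  | aaaab => aaa
  | baaaaabba => baaaabba => baaabba => baabba => babba => ba => b
  | bbbabab => bbab => b

ab->; ba->b; bab->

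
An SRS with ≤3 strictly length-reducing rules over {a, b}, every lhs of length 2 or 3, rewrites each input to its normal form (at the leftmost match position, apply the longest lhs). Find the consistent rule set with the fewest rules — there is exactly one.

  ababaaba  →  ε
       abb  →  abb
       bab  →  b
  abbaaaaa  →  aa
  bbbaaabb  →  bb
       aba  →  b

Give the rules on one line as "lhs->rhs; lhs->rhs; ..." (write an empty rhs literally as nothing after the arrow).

  | ababaaba => bbaaba => baba => ba => ε
  | abb
  | bab => b
  | abbaaaaa => abaaaa => baaa => aa

aba->b; ba->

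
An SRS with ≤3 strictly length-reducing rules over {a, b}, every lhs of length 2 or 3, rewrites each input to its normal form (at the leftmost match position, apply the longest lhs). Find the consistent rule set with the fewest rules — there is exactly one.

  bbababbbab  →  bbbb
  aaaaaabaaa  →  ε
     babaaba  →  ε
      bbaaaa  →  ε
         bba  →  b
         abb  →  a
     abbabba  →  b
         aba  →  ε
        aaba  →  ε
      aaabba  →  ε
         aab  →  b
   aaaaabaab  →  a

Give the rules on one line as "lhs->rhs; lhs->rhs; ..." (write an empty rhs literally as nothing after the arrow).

aa->; ab->a; ba->

  | bbababbbab => bbabbbab => bbbbab => bbbb
  | aaaaaabaaa => aaaabaaa => aabaaa => baaa => aa => ε
  | babaaba => baaba => aba => aa => ε
  | bbaaaa => baaa => aa => ε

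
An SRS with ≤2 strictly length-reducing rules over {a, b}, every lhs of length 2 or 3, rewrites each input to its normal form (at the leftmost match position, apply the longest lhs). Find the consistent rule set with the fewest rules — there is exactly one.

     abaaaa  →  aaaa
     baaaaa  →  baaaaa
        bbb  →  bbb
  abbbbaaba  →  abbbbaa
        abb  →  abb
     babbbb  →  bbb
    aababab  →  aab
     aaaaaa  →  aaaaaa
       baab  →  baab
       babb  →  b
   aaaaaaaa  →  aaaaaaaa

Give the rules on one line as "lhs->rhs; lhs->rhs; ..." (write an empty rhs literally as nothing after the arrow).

aba->a; bab->

  | abaaaa => aaaa
  | baaaaa
  | bbb
  | abbbbaaba => abbbbaa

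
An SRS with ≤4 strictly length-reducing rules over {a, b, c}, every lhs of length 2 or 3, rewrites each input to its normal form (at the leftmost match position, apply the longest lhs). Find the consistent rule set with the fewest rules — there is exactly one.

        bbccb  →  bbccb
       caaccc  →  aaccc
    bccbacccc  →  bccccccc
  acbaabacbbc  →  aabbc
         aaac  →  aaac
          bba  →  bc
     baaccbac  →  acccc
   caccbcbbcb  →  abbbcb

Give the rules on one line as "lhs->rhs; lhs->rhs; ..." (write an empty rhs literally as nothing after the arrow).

ba->c; ca->a; cbb->bb

  | bbccb
  | caaccc => aaccc
  | bccbacccc => bccccccc
  | acbaabacbbc => accabacbbc => acabacbbc => aabacbbc => aaccbbc => aacbbc => aabbc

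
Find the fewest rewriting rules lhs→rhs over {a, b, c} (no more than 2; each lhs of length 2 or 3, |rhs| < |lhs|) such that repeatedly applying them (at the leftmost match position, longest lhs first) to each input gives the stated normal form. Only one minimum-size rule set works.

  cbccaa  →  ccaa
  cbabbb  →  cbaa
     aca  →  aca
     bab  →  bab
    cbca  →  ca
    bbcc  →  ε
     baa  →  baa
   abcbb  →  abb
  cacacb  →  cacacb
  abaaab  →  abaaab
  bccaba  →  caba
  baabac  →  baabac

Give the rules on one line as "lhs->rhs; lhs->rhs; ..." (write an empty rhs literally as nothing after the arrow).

  | cbccaa => ccaa
  | cbabbb => cbaa
  | aca
  | bab

bbb->a; bc->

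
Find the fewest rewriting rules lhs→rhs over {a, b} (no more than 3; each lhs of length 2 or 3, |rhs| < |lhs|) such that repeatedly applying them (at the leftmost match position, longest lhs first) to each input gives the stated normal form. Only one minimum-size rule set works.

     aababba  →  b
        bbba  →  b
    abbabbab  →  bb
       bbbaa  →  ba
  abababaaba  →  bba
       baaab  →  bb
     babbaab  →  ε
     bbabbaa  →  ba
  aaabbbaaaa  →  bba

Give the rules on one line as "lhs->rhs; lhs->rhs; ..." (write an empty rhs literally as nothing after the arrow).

  | aababba => bbabba => bbba => aa => b
  | bbba => aa => b
  | abbabbab => babbab => bbab => bb
  | bbbaa => aaa => ba

aa->b; ab->; bbb->a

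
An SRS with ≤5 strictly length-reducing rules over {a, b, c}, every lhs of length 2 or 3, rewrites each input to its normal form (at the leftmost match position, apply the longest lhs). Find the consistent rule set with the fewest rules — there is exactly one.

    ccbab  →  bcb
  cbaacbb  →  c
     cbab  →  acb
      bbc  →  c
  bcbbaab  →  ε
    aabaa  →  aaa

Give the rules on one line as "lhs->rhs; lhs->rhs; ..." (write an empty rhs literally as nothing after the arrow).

  | ccbab => cacb => bcb
  | cbaacbb => acacbb => abcbb => cbb => c
  | cbab => acb
  | bbc => c

ab->; bb->; ca->b; cba->ac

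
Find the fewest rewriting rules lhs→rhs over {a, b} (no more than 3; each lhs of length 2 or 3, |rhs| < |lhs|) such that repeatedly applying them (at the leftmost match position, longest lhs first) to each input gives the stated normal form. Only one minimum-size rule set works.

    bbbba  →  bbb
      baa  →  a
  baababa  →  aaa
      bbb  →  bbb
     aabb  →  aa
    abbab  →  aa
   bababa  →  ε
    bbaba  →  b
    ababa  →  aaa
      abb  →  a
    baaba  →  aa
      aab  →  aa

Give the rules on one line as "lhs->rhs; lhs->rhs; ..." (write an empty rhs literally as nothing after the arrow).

ab->a; ba->

  | bbbba => bbb
  | baa => a
  | baababa => ababa => aaba => aaa
  | bbb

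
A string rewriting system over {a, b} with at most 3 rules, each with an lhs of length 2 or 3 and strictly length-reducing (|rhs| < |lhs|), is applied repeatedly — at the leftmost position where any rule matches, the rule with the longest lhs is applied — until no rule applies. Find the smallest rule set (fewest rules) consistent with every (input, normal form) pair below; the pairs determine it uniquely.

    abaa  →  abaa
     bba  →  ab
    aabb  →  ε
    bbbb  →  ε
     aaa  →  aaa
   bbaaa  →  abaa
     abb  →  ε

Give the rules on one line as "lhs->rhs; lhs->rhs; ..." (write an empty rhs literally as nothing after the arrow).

  | abaa
  | bba => ab
  | aabb => abb => bb => ε
  | bbbb => bb => ε

abb->bb; bb->; bba->ab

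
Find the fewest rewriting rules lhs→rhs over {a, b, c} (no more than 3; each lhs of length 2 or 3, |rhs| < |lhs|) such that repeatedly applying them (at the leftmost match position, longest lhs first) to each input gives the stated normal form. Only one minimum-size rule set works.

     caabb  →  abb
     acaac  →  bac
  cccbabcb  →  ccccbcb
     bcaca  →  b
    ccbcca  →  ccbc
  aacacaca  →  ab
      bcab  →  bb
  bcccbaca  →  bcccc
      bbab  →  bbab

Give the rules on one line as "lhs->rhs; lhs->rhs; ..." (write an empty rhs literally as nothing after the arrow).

  | caabb => abb
  | acaac => bac
  | cccbabcb => ccccbcb
  | bcaca => bca => b

aca->b; ca->; cba->cc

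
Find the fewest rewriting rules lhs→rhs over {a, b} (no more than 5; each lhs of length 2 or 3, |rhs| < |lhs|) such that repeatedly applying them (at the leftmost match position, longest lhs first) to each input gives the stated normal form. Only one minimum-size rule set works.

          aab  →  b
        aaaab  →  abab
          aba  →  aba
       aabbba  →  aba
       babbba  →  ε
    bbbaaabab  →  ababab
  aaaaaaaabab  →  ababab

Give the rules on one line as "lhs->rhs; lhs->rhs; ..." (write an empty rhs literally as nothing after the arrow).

  | aab => b
  | aaaab => abab
  | aba
  | aabbba => bbba => aba

aa->; aaa->ab; baa->b; bb->a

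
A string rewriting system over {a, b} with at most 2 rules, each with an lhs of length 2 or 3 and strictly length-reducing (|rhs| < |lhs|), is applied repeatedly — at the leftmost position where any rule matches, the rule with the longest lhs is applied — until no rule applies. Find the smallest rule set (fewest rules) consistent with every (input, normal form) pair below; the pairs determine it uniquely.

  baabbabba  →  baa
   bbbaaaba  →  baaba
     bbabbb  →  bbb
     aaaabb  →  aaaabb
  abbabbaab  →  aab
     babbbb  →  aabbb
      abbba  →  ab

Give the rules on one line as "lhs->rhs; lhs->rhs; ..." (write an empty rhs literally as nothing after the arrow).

  | baabbabba => baabba => baa
  | bbbaaaba => baaba
  | bbabbb => bbb
  | aaaabb

bab->aa; bba->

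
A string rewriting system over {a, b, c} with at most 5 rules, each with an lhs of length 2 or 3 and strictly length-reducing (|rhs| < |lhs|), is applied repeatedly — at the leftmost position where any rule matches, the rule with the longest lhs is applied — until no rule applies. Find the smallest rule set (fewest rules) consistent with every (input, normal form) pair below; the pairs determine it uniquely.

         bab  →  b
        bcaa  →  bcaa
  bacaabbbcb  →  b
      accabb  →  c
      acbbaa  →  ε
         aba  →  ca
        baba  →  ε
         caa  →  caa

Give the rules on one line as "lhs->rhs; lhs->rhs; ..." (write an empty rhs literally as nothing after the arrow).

ab->c; ac->; ba->; cb->

  | bab => b
  | bcaa
  | bacaabbbcb => caabbbcb => cacbbcb => cbbcb => bcb => b
  | accabb => cabb => ccb => c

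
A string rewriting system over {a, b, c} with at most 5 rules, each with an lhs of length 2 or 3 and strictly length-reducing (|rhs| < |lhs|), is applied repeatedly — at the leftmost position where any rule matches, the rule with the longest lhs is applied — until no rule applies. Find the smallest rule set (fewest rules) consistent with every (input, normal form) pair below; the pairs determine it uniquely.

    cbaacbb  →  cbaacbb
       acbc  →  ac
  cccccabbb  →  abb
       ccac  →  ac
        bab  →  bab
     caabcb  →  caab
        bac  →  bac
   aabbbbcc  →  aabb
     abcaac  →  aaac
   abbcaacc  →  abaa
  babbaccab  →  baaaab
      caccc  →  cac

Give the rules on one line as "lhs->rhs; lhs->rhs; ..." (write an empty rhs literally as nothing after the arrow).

bba->aa; bc->; cab->a; cc->

  | cbaacbb
  | acbc => ac
  | cccccabbb => cccabbb => cabbb => abb
  | ccac => ac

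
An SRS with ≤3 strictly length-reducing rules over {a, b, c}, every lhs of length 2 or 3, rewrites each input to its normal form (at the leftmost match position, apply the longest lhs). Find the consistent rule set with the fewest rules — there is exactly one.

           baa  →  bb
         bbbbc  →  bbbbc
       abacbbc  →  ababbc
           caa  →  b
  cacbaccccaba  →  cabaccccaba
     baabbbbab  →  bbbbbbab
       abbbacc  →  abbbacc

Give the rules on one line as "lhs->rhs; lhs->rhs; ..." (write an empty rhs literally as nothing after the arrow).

  | baa => bb
  | bbbbc
  | abacbbc => ababbc
  | caa => cb => b

aa->b; cb->b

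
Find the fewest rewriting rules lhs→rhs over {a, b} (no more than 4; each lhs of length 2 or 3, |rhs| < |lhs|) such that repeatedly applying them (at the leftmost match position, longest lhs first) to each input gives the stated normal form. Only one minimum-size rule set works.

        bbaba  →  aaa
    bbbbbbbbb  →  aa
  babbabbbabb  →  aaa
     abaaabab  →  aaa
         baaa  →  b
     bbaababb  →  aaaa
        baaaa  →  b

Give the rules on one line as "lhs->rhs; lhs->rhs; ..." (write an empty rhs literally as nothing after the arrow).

aab->aa; ba->b; bb->a

  | bbaba => aaba => aaa
  | bbbbbbbbb => abbbbbbb => aabbbbb => aabbbb => aabbb => aabb => aab => aa
  | babbabbbabb => bbbabbbabb => ababbbabb => abbbbabb => aabbabb => aababb => aaabb => aaab => aaa
  | abaaabab => abaabab => ababab => abbab => aaab => aaa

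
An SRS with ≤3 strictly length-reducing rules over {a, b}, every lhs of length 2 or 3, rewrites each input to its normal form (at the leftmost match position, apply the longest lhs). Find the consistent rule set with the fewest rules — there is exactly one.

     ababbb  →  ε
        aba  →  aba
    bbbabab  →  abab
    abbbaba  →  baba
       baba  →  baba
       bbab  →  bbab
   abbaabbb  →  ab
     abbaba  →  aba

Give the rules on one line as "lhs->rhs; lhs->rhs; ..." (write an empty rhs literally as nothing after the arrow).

  | ababbb => abb => ε
  | aba
  | bbbabab => abab
  | abbbaba => baba

abb->; bbb->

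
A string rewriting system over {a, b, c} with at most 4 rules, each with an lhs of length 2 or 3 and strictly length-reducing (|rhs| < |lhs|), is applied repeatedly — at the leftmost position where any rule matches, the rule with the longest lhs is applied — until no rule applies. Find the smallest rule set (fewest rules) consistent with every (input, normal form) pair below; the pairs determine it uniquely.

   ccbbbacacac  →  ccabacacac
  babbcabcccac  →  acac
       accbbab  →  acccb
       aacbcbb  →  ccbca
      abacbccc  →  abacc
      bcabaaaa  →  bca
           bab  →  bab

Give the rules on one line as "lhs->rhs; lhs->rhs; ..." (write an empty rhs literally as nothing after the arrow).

aa->c; bb->a; bcc->

  | ccbbbacacac => ccabacacac
  | babbcabcccac => baacabcccac => bccabcccac => abcccac => acac
  | accbbab => accaab => acccb
  | aacbcbb => ccbcbb => ccbca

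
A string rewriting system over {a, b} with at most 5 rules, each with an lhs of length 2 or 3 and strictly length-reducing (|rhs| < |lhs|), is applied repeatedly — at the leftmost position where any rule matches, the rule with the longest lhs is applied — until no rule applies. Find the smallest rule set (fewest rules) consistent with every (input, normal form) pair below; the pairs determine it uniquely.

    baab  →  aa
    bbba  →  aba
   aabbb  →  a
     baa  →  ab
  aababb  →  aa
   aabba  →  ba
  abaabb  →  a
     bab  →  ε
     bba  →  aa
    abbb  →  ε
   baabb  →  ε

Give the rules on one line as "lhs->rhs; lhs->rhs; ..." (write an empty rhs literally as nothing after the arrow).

  | baab => abb => aa
  | bbba => aba
  | aabbb => bb => a
  | baa => ab

aab->; baa->ab; bab->; bb->a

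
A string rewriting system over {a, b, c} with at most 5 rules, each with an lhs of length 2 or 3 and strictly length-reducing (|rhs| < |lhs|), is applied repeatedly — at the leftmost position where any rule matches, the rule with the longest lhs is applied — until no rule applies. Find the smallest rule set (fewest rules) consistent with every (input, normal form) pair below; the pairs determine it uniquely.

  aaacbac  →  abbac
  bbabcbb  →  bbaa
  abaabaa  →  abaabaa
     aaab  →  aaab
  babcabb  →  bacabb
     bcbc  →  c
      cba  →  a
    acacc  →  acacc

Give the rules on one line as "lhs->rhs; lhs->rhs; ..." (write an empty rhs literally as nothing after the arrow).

aac->b; bc->c; cb->; cbb->a

  | aaacbac => abbac
  | bbabcbb => bbacbb => bbaa
  | abaabaa
  | aaab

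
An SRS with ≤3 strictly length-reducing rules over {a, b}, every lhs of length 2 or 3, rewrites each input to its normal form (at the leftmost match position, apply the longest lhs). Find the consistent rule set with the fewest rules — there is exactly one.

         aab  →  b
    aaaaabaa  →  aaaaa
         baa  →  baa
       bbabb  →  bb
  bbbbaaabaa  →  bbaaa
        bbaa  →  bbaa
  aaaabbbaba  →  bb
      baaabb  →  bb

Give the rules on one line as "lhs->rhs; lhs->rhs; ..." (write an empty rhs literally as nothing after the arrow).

  | aab => ab => b
  | aaaaabaa => aaaaa
  | baa
  | bbabb => bbbb => bbb => bb

ab->b; aba->; bbb->bb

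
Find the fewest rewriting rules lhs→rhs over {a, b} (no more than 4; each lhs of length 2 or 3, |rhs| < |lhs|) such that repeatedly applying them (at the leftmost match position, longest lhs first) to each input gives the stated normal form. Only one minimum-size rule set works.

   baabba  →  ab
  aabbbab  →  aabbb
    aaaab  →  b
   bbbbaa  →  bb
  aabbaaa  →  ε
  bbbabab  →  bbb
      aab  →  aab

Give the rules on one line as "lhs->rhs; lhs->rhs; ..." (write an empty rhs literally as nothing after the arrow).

aaa->b; aba->aa; ba->

  | baabba => abba => ab
  | aabbbab => aabbb
  | aaaab => bab => b
  | bbbbaa => bbba => bb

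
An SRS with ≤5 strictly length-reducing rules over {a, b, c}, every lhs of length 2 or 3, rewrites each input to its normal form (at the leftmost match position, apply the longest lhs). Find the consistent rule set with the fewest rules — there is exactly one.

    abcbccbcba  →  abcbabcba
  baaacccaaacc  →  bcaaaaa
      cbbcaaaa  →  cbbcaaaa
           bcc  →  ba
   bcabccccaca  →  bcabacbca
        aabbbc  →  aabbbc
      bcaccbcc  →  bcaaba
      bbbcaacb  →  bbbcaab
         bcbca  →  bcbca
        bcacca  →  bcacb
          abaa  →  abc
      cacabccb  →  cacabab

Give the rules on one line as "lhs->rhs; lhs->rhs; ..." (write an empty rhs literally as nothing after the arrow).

  | abcbccbcba => abcbabcba
  | baaacccaaacc => bcacccaaacc => bcaacaaacc => bcaaaaacc => bcaaaaac => bcaaaaa
  | cbbcaaaa
  | bcc => ba

aac->aa; baa->bc; cc->a; cca->cb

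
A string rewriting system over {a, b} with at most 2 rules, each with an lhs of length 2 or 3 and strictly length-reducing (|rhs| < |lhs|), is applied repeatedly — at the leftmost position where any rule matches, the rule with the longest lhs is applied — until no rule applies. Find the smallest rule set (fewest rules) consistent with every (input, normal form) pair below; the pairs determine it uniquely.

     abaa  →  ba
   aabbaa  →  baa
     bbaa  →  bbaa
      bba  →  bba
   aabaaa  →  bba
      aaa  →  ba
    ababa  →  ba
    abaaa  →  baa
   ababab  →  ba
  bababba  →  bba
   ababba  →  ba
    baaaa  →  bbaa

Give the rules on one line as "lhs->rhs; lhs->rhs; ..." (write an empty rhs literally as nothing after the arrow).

  | abaa => aaa => ba
  | aabbaa => aabaa => aaaa => baa
  | bbaa
  | bba

aaa->ba; ab->a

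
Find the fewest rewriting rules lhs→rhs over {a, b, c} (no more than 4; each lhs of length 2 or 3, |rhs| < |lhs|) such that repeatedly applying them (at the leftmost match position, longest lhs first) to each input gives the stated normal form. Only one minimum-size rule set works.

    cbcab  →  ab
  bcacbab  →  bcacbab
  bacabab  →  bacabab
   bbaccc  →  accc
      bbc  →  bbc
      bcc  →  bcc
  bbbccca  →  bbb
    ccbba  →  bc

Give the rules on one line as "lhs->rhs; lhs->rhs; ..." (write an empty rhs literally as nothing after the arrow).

bba->a; cbc->; cca->bc

  | cbcab => ab
  | bcacbab
  | bacabab
  | bbaccc => accc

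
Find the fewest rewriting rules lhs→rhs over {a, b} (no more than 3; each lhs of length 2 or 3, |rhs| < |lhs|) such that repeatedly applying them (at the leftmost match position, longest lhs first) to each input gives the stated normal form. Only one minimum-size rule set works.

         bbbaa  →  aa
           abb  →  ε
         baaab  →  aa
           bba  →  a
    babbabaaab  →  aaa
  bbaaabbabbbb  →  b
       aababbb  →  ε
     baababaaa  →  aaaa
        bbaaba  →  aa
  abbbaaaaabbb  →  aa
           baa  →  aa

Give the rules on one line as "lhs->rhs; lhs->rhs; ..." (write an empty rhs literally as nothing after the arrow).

  | bbbaa => bbaa => baa => aa
  | abb => ε
  | baaab => aaab => aa
  | bba => ba => a

aab->a; abb->; ba->a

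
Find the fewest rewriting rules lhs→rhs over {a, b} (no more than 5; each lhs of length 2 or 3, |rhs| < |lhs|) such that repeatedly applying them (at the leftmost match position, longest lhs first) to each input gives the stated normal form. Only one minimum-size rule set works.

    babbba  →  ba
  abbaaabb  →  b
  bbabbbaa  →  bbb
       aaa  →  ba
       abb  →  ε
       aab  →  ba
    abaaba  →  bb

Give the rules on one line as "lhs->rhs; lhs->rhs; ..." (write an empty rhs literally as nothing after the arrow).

aa->b; aab->ba; ab->; abb->ab

  | babbba => babba => baba => ba
  | abbaaabb => abaaabb => aaabb => babb => bab => b
  | bbabbbaa => bbabbaa => bbabaa => bbaa => bbb
  | aaa => ba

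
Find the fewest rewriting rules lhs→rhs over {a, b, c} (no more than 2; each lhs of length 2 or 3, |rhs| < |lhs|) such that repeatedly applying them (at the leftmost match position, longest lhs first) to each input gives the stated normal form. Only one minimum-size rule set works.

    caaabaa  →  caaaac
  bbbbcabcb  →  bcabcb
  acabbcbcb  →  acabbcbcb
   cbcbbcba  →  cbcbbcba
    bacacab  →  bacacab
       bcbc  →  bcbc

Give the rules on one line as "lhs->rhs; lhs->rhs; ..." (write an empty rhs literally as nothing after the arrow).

baa->ac; bbb->

  | caaabaa => caaaac
  | bbbbcabcb => bcabcb
  | acabbcbcb
  | cbcbbcba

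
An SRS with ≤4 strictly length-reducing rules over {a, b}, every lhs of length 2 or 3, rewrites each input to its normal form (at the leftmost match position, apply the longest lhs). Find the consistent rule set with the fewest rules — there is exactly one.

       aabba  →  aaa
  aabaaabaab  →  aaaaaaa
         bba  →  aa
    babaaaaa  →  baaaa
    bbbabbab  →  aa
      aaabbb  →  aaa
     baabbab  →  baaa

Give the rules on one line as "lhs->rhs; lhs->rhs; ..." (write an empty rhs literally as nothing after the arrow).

aab->aa; aba->; bb->a

  | aabba => aaba => aaa
  | aabaaabaab => aaaaabaab => aaaaaaab => aaaaaaa
  | bba => aa
  | babaaaaa => baaaa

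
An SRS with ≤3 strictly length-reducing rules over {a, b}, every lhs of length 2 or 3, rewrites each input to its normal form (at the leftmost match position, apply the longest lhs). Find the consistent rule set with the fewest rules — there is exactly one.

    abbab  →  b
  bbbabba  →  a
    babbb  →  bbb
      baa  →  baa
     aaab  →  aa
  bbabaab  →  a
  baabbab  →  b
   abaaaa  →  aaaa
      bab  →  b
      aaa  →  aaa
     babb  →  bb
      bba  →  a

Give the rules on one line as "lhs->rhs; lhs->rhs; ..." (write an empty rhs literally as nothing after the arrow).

  | abbab => bab => b
  | bbbabba => babba => bba => a
  | babbb => bbb
  | baa

ab->; bba->a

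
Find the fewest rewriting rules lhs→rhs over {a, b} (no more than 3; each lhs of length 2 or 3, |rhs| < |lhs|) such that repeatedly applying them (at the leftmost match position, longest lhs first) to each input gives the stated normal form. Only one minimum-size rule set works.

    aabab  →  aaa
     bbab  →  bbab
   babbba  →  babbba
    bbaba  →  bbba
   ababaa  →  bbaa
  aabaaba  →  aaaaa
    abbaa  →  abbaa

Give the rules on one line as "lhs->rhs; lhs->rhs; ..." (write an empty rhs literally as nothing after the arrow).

  | aabab => aaab => aaa
  | bbab
  | babbba
  | bbaba => bbba

aab->aa; aba->ba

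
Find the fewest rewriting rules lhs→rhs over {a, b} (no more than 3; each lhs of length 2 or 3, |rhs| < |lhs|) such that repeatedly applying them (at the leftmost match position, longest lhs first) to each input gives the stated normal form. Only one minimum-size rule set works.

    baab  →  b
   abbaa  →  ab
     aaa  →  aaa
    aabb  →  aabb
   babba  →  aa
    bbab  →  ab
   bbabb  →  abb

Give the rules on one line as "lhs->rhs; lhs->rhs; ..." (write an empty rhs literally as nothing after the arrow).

ba->a; baa->

  | baab => b
  | abbaa => ab
  | aaa
  | aabb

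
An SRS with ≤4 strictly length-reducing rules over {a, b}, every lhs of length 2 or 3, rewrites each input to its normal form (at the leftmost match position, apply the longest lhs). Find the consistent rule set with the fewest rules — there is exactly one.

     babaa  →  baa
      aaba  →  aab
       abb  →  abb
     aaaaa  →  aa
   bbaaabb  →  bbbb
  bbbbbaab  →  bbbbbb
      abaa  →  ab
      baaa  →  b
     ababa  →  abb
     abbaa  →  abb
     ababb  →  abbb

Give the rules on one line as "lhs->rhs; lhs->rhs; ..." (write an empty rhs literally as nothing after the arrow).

  | babaa => baa
  | aaba => aab
  | abb
  | aaaaa => aa

aaa->; aba->ab; bab->b; bba->bb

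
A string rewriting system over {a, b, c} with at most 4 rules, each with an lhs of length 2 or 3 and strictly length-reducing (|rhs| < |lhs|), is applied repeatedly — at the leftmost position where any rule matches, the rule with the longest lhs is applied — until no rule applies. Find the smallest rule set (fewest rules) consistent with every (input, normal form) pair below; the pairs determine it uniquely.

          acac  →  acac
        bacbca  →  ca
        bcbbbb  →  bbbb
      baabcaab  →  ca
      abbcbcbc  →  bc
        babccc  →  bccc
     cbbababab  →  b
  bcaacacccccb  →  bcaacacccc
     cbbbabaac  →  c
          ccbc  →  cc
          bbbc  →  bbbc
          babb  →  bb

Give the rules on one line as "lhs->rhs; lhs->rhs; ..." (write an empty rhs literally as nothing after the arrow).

  | acac
  | bacbca => cbca => ca
  | bcbbbb => bbbb
  | baabcaab => abcaab => caab => ca

ab->; ba->; cb->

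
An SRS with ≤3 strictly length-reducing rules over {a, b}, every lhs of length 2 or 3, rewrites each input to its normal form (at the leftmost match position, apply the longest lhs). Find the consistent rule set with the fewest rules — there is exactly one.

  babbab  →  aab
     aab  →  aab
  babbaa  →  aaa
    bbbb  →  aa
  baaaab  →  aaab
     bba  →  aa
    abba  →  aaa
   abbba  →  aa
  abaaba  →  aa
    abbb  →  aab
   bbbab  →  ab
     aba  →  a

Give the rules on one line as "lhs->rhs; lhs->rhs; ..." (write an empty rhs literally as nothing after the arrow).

  | babbab => bbab => aab
  | aab
  | babbaa => bbaa => aaa
  | bbbb => abb => aa

ba->; bb->a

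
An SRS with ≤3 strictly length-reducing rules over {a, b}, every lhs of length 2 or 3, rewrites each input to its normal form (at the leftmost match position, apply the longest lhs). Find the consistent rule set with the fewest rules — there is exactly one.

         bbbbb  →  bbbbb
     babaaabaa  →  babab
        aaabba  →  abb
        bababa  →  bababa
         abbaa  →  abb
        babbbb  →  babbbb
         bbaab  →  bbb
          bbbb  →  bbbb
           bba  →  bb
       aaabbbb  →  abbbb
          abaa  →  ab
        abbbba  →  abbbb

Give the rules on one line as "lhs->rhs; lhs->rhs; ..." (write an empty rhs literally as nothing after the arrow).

  | bbbbb
  | babaaabaa => bababaa => babab
  | aaabba => abba => abb
  | bababa

aa->; bba->bb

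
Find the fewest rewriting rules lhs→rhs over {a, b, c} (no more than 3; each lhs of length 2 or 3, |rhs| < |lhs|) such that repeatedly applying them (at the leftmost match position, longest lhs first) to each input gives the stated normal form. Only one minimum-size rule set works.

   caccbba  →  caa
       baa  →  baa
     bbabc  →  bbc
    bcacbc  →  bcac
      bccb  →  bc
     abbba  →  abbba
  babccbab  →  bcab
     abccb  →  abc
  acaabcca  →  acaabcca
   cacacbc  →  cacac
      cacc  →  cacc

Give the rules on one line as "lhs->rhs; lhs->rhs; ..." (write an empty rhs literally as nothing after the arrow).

  | caccbba => cacba => caa
  | baa
  | bbabc => bbc
  | bcacbc => bcac

bab->b; cb->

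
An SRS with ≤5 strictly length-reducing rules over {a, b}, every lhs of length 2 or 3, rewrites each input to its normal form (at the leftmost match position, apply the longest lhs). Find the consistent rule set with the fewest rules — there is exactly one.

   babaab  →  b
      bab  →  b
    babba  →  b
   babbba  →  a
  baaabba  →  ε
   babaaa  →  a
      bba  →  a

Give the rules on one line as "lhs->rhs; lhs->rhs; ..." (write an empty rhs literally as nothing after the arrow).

  | babaab => baab => bbb => b
  | bab => b
  | babba => bbaa => aa => b
  | babbba => bbaba => aba => a

aa->b; ab->; abb->ba; bb->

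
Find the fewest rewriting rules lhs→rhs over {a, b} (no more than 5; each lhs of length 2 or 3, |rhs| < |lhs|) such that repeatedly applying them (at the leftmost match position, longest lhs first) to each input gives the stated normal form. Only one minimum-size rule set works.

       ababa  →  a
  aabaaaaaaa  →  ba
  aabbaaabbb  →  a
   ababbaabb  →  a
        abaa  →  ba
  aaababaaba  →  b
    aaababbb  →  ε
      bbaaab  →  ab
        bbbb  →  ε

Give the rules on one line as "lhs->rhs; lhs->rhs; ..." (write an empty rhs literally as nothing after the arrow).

  | ababa => bba => a
  | aabaaaaaaa => abaaaaaaa => baaaaaa => baaaaa => baaaa => baaa => baa => ba
  | aabbaaabbb => abbaaabbb => aaaabbb => aaabbb => aabbb => abbb => abb => a
  | ababbaabb => bbbaabb => bbaabb => aabb => abb => a

aa->a; aba->b; bb->; bbb->bb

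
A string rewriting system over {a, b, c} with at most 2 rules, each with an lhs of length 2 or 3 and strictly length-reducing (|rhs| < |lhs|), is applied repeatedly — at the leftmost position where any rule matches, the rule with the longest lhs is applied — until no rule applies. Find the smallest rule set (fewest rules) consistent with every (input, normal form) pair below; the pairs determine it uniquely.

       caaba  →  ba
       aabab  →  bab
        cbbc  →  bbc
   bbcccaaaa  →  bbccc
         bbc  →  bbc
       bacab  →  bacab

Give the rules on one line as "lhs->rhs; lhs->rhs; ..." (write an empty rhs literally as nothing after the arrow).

aa->; cb->b

  | caaba => cba => ba
  | aabab => bab
  | cbbc => bbc
  | bbcccaaaa => bbcccaa => bbccc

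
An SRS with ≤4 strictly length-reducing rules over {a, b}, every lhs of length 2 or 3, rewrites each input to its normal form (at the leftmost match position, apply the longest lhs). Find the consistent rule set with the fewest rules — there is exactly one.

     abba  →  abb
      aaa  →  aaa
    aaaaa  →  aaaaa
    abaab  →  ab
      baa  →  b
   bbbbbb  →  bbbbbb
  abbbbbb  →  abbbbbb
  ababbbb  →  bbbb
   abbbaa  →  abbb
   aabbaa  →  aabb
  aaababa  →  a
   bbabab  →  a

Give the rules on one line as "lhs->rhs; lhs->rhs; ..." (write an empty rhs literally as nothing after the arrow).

aba->; ba->b; bab->a

  | abba => abb
  | aaa
  | aaaaa
  | abaab => ab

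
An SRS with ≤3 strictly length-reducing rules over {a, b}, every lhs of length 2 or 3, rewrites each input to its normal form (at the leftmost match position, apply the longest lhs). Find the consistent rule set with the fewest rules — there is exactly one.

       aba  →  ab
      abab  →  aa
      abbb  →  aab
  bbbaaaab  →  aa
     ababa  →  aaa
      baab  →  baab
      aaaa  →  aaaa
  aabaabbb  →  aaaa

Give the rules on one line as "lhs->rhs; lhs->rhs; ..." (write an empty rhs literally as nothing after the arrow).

  | aba => ab
  | abab => abb => aa
  | abbb => aab
  | bbbaaaab => abaaaab => abaaab => abaab => abab => abb => aa

aba->ab; bb->a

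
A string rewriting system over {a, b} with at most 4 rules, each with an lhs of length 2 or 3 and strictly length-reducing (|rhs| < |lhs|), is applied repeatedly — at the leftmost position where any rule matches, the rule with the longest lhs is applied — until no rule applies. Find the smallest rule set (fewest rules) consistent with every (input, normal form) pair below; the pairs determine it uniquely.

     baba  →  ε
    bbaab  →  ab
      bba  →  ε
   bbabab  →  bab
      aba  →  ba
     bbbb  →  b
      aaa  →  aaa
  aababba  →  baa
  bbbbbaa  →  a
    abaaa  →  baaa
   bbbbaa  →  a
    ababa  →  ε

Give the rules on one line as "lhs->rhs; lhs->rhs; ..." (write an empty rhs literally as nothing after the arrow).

aba->ba; abb->a; bb->b; bba->

  | baba => bba => ε
  | bbaab => ab
  | bba => ε
  | bbabab => bab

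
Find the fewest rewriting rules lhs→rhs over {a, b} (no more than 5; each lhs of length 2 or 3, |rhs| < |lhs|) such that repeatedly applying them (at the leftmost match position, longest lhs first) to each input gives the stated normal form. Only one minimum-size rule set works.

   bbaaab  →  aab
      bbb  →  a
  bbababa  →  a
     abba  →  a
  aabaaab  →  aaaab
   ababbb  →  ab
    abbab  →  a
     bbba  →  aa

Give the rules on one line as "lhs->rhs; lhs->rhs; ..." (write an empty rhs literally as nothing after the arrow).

ba->; bab->; bb->b; bbb->a

  | bbaaab => baaab => aab
  | bbb => a
  | bbababa => bababa => aba => a
  | abba => aba => a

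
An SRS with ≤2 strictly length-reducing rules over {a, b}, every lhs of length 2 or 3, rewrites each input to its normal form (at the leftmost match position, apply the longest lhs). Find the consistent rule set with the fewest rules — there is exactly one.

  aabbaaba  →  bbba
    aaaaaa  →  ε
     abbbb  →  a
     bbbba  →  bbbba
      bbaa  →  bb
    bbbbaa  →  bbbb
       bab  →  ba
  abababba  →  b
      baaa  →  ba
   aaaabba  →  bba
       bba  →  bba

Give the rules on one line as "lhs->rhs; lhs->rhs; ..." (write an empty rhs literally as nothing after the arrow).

  | aabbaaba => bbaaba => bbba
  | aaaaaa => aaaa => aa => ε
  | abbbb => abbb => abb => ab => a
  | bbbba

aa->; ab->a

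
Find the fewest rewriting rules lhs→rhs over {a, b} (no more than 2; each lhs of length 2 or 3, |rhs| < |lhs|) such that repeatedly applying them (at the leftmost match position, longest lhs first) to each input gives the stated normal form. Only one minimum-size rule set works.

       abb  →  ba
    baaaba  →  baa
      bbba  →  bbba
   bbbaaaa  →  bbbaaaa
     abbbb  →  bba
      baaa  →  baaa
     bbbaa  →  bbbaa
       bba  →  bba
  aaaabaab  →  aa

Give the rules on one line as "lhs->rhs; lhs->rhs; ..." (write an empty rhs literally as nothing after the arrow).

  | abb => ba
  | baaaba => baa
  | bbba
  | bbbaaaa

aab->; abb->ba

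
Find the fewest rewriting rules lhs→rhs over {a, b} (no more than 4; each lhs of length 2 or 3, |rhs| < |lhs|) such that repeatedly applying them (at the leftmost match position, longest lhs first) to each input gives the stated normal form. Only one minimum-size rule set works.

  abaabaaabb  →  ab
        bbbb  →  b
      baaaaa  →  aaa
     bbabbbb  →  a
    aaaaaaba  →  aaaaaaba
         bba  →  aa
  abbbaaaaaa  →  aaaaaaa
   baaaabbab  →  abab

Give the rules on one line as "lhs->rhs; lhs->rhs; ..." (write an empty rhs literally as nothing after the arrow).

abb->b; baa->; bb->a

  | abaabaaabb => abaaabb => aabb => ab
  | bbbb => abb => b
  | baaaaa => aaa
  | bbabbbb => aabbbb => abbb => bb => a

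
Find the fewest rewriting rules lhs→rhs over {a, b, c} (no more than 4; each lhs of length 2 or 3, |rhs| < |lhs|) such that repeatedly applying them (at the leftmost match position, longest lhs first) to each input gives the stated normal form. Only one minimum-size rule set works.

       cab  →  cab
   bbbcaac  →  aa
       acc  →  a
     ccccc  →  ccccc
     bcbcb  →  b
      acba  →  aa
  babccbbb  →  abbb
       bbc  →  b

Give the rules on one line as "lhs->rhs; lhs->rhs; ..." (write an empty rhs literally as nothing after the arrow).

  | cab
  | bbbcaac => bbaac => baac => aac => aa
  | acc => ac => a
  | ccccc

ac->a; ba->a; bc->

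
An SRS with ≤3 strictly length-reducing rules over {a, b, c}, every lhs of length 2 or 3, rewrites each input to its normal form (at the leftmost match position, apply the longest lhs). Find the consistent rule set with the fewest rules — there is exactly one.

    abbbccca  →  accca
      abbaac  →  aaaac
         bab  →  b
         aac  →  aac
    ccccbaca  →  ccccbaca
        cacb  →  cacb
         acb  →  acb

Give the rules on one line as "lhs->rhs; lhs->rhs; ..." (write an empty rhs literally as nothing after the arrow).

  | abbbccca => aabccca => accca
  | abbaac => aaaac
  | bab => b
  | aac

ab->; abb->aa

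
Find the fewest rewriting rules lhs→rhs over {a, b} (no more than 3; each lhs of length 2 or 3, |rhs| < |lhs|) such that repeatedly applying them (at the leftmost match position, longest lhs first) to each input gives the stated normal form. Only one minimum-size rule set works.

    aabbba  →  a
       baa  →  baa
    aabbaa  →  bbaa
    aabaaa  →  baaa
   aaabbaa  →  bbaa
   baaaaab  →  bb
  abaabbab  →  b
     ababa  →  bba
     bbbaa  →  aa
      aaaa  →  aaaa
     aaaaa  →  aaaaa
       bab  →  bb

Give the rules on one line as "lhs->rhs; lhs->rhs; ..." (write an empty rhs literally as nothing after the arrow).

ab->b; bbb->

  | aabbba => abbba => bbba => a
  | baa
  | aabbaa => abbaa => bbaa
  | aabaaa => abaaa => baaa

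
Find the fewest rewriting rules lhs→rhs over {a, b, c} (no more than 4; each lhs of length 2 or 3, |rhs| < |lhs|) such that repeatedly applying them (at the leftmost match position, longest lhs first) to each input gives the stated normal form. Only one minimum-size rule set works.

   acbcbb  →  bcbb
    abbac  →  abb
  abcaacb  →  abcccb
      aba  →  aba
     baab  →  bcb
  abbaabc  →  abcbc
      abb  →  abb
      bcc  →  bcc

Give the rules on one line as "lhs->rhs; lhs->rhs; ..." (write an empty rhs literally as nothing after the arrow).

aa->c; ac->; bbc->bc

  | acbcbb => bcbb
  | abbac => abb
  | abcaacb => abcccb
  | aba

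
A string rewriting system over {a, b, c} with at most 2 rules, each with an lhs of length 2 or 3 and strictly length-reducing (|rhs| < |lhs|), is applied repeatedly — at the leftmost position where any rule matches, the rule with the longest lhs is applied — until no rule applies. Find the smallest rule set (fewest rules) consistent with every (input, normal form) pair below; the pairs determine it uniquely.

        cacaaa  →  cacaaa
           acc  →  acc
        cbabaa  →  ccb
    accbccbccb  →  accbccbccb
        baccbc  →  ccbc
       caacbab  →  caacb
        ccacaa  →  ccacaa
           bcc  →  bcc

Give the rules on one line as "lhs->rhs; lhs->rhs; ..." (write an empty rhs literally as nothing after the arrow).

ba->; baa->cb

  | cacaaa
  | acc
  | cbabaa => cbaa => ccb
  | accbccbccb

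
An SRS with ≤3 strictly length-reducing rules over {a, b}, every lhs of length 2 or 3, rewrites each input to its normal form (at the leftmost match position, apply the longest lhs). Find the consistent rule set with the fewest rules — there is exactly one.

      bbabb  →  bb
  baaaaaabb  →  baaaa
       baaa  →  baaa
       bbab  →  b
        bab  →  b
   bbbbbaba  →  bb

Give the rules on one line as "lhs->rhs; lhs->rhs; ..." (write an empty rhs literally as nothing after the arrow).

  | bbabb => bb
  | baaaaaabb => baaaaab => baaaa
  | baaa
  | bbab => b

ab->; bba->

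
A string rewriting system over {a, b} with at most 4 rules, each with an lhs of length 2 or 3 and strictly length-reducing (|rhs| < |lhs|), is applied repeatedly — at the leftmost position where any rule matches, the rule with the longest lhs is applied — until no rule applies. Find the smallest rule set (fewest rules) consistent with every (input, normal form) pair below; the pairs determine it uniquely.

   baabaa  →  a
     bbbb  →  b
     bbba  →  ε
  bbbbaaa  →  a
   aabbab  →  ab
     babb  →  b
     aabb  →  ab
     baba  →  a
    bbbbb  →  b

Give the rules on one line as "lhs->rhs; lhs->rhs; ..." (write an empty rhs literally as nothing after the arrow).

  | baabaa => babaa => aa => a
  | bbbb => bbb => bb => b
  | bbba => bba => ε
  | bbbbaaa => bbbaaa => bbaaa => aa => a

aa->a; bab->; bb->b; bba->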